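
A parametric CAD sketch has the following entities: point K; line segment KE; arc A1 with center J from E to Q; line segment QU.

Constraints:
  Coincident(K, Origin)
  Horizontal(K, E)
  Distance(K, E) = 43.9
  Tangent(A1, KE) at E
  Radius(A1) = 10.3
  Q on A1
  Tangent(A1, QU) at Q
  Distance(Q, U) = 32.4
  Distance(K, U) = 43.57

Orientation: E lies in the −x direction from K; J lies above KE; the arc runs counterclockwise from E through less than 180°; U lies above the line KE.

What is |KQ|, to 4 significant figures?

34.90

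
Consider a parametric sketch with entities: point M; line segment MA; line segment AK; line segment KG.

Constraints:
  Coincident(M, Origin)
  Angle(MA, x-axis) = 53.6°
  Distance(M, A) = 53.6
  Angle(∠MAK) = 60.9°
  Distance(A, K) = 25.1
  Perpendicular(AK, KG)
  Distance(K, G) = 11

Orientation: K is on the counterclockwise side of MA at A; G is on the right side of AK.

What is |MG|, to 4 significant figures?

57.84

M is at the origin; MA runs at 53.6° with length 53.6, so A = 53.6·(cos 53.6°, sin 53.6°) = (31.81, 43.14). ∠MAK = 60.9°, so AK runs at 53.6° + (180° − 60.9°) = 172.7° from the x-axis; with |AK| = 25.1, K = A + 25.1·(cos 172.7°, sin 172.7°) = (6.911, 46.33). AK ⟂ KG; with |KG| = 11.0 on the right of AK, G = K + 11.0·(0.1271, 0.9919) = (8.308, 57.24). Then |MG| = |G − M| = 57.84.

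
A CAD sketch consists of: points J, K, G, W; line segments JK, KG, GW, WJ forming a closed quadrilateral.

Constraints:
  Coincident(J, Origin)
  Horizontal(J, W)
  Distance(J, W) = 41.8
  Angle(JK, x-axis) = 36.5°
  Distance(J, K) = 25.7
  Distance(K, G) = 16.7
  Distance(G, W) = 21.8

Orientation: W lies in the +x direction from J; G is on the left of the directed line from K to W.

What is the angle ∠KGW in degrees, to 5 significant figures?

84.206°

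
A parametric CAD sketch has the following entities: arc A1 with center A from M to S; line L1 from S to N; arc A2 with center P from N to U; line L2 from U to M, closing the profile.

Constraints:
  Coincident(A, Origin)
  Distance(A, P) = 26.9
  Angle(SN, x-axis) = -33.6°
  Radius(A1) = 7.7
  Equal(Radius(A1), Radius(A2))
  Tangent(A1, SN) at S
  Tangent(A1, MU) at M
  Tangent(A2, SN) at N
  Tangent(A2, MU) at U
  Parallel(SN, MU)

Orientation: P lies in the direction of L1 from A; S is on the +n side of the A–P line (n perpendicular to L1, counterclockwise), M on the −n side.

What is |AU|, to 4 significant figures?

27.98

The slot axis is L1's direction at -33.6°, so u = (cos -33.6°, sin -33.6°) = (0.8329, -0.5534) and n = (−sin -33.6°, cos -33.6°) = (0.5534, 0.8329). A is at the origin and P lies 26.9 along u from A, so P = 26.9·u = (22.41, -14.89). Tangency of A1 to both parallel lines with radius 7.7 puts S and M at A ± 7.7·n: S = (4.261, 6.413), M = (-4.261, -6.413). Equal radii place N and U the same way about P: N = P + 7.7·n = (26.67, -8.473), U = P − 7.7·n = (18.14, -21.30). Then |AU| = |U − A| = 27.98.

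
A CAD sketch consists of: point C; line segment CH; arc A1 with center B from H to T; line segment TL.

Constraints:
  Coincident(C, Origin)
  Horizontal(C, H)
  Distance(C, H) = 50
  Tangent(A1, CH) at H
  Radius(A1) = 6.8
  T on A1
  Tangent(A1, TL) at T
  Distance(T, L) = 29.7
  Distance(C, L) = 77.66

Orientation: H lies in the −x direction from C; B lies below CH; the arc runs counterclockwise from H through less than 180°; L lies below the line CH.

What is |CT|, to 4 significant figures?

55.60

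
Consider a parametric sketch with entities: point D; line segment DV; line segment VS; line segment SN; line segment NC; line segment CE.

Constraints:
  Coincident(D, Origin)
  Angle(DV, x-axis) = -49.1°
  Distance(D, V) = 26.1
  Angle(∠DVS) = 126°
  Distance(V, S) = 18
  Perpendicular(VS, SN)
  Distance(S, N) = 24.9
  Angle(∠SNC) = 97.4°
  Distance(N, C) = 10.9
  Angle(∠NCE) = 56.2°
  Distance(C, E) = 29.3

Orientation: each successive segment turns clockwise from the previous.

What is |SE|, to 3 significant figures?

2.22

D is at the origin; DV runs at -49.1° with length 26.1, so V = (17.1, -19.7). ∠DVS = 126.0° gives VS at -103° from the x-axis; with |VS| = 18.0, S = (13.0, -37.3). VS ⟂ SN, so SN runs at 167°; with |SN| = 24.9, N = (-11.2, -31.6). ∠SNC = 97.4° gives NC at 84.3° from the x-axis; with |NC| = 10.9, C = (-10.2, -20.8). ∠NCE = 56.2° gives CE at -39.5° from the x-axis; with |CE| = 29.3, E = (12.4, -39.4). Then |SE| = |E − S| = 2.22.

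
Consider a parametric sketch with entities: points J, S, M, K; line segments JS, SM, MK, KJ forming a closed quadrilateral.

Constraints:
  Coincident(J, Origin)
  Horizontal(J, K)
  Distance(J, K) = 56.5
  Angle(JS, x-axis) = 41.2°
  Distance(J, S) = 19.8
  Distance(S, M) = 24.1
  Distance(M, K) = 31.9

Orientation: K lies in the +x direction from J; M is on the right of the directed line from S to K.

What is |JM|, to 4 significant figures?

27.11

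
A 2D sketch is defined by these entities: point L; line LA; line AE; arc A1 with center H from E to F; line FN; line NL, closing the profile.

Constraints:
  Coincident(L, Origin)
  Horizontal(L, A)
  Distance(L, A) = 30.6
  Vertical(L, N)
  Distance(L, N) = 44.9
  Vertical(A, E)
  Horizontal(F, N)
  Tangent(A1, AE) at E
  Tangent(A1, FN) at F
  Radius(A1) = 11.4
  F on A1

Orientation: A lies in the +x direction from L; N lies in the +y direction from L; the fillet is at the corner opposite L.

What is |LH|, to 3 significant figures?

38.6

LN is vertical with |LN| = 44.9 and N on the +y side, so N = (0.00, 44.9). The virtual corner opposite L is at (30.6, 44.9). Since A1 is tangent to AE there, HE ⟂ AE and A1 meets FN tangentially, so HF is at right angles to FN, with radius 11.4, so the center H sits 11.4 in from both sides at H = (19.2, 33.5). Then |LH| = |H − L| = 38.6.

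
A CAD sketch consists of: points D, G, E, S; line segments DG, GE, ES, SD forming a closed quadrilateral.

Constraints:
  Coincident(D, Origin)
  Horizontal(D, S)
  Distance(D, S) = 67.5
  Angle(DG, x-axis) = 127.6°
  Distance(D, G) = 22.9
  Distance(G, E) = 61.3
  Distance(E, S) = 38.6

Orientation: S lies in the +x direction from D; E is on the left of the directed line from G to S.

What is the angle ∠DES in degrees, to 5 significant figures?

89.393°

Checks: |GE| = 61.30 ✓; |ES| = 38.60 ✓.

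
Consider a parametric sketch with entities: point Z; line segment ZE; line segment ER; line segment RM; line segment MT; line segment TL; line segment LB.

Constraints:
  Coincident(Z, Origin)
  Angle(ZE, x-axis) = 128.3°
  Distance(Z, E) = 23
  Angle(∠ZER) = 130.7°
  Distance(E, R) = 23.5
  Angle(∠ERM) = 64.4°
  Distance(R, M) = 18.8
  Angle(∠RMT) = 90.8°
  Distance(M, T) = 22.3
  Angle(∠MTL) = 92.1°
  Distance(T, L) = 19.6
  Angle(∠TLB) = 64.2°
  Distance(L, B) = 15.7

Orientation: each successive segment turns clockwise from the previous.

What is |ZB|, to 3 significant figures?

32.4

Z is at the origin; ZE runs at 128.3° with length 23.0, so E = (-14.3, 18.0). ∠ZER = 130.7° gives ER at 79.0° from the x-axis; with |ER| = 23.5, R = (-9.77, 41.1). ∠ERM = 64.4° gives RM at -36.6° from the x-axis; with |RM| = 18.8, M = (5.32, 29.9). ∠RMT = 90.8° gives MT at -126° from the x-axis; with |MT| = 22.3, T = (-7.72, 11.8). ∠MTL = 92.1° gives TL at 146° from the x-axis; with |TL| = 19.6, L = (-24.0, 22.7). ∠TLB = 64.2° gives LB at 30.5° from the x-axis; with |LB| = 15.7, B = (-10.5, 30.7). Then |ZB| = |B − Z| = 32.4.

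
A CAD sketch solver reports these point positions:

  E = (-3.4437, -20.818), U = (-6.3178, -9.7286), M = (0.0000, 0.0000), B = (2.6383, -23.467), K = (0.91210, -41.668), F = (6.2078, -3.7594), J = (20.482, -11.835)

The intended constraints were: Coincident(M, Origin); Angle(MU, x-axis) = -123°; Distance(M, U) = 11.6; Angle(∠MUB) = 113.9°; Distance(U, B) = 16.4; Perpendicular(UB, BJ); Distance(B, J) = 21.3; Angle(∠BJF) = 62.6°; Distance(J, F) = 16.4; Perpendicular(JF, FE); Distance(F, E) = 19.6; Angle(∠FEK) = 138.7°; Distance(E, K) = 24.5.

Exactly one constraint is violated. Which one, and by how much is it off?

Distance(E, K) = 24.5 — off by 3.20.

M = (0.00, 0.00) ✓; MU at -123.0° ✓; |MU| = 11.60 ✓; ∠MUB = 113.9° ✓; |UB| = 16.40 ✓; ∠(UB, BJ) = 90.00° ✓; |BJ| = 21.30 ✓; ∠BJF = 62.60° ✓; |JF| = 16.40 ✓; ∠(JF, FE) = 90.00° ✓; |FE| = 19.60 ✓; ∠FEK = 138.7° ✓; |EK| = 21.30 ✗.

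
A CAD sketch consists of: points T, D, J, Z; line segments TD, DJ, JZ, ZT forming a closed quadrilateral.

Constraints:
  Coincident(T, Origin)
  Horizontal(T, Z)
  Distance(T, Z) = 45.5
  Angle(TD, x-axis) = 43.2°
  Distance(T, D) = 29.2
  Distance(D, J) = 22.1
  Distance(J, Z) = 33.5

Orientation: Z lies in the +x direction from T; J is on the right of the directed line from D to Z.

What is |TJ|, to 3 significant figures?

12.0

T is at the origin; T and Z share the same y with |TZ| = 45.5 and Z in +x, so Z = (45.5, 0). TD runs at 43.2° with |TD| = 29.2, so D = (21.3, 20.0). J is determined by |DJ| = 22.1 and |JZ| = 33.5 together: it lies at the intersection of circle(D, 22.1) and circle(Z, 33.5). With |DZ| = 31.4, the foot of the radical line on DZ is 5.61 from D and the perpendicular offset is √(22.1² − 5.61²) = 21.4. Taking the right-of-DZ solution: J = (12.0, -0.0657).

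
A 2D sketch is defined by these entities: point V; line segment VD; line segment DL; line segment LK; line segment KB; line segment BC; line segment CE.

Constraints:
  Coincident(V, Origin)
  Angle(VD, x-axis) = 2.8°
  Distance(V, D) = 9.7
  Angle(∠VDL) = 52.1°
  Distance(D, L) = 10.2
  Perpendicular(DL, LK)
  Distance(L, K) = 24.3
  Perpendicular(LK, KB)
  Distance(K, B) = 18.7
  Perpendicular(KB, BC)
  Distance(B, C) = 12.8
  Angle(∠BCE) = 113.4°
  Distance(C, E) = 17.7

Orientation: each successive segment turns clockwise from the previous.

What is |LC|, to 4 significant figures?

21.95

V is at the origin; VD runs at 2.8° with length 9.7, so D = (9.688, 0.4738). ∠VDL = 52.1° gives DL at -125.1° from the x-axis; with |DL| = 10.2, L = (3.823, -7.871). DL is perpendicular to LK, so LK runs at 144.9°; with |LK| = 24.3, K = (-16.06, 6.101). LK ⟂ KB, so KB runs at 54.90°; with |KB| = 18.7, B = (-5.305, 21.40). KB is perpendicular to BC, so BC runs at -35.10°; with |BC| = 12.8, C = (5.167, 14.04). Then |LC| = |C − L| = 21.95.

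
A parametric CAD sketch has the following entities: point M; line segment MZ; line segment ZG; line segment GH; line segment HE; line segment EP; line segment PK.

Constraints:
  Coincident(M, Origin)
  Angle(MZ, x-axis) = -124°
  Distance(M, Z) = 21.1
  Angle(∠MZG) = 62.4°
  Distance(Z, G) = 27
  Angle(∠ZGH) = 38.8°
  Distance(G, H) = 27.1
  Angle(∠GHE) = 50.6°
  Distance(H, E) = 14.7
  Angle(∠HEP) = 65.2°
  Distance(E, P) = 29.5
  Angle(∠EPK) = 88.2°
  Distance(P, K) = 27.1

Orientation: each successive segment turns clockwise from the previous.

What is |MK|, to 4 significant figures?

22.90

M is at the origin; MZ runs at -124.0° with length 21.1, so Z = (-11.80, -17.49). ∠MZG = 62.4° gives ZG at 118.4° from the x-axis; with |ZG| = 27.0, G = (-24.64, 6.258). ∠ZGH = 38.8° gives GH at -22.80° from the x-axis; with |GH| = 27.1, H = (0.3417, -4.244). ∠GHE = 50.6° gives HE at -152.2° from the x-axis; with |HE| = 14.7, E = (-12.66, -11.10). ∠HEP = 65.2° gives EP at 93.00° from the x-axis; with |EP| = 29.5, P = (-14.21, 18.36). ∠EPK = 88.2° gives PK at 1.200° from the x-axis; with |PK| = 27.1, K = (12.89, 18.93). Then |MK| = |K − M| = 22.90.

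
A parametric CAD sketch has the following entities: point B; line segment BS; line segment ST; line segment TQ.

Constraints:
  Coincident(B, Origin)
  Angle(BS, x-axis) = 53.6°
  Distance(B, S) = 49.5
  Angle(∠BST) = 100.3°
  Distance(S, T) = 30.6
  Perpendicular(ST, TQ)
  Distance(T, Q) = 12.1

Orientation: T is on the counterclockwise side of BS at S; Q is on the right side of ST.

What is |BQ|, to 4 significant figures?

72.48

∠BST = 100.3°, so ST runs at 53.6° + (180° − 100.3°) = 133.3° from the x-axis; with |ST| = 30.6, T = S + 30.6·(cos 133.3°, sin 133.3°) = (8.388, 62.11). The perpendicularity gives TQ at right angles to ST; with |TQ| = 12.1 on the right of ST, Q = T + 12.1·(0.7278, 0.6858) = (17.19, 70.41). Then |BQ| = |Q − B| = 72.48.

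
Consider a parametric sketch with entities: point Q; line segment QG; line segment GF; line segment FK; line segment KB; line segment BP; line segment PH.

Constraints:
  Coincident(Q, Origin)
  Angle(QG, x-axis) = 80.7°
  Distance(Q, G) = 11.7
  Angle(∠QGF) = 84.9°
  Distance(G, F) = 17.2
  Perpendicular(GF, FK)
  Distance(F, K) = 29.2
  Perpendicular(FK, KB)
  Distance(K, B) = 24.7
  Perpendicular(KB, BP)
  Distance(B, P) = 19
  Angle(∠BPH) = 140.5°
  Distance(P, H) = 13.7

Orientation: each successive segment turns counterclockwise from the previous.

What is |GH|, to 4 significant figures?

1.270

The perpendicularity gives BP at right angles to KB, so BP runs at 85.80°; with |BP| = 19.0, P = (8.624, 0.8243). ∠BPH = 140.5° gives PH at 125.3° from the x-axis; with |PH| = 13.7, H = (0.7069, 12.01). Then |GH| = |H − G| = 1.270.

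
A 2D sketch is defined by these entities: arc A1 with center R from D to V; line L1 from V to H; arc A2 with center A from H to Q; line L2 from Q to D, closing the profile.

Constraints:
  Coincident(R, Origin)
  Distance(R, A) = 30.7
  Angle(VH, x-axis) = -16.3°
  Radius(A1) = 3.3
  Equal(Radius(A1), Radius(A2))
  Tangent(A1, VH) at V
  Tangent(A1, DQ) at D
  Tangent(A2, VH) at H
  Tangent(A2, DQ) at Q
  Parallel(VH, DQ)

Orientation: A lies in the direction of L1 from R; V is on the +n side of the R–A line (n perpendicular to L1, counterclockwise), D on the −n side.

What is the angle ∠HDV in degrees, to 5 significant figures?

77.867°

Tangency of A1 to both parallel lines with radius 3.3 puts V and D at R ± 3.3·n: V = (0.92620, 3.1674), D = (-0.92620, -3.1674). Equal radii place H and Q the same way about A: H = A + 3.3·n = (30.392, -5.4491), Q = A − 3.3·n = (28.540, -11.784). Then cos ∠HDV = DH·DV / (|DH||DV|), giving 77.867°.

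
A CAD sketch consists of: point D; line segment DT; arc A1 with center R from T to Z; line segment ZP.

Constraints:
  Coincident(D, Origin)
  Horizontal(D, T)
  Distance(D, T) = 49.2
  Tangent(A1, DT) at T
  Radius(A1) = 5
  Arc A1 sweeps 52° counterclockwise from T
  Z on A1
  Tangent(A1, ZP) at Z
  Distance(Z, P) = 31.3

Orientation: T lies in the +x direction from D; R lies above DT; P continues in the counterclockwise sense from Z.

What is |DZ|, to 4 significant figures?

53.17

D is at the origin; D and T share the same y with |DT| = 49.2 and T on the +x side, so T = (49.20, 0.000). Since A1 is tangent to DT there, RT ⟂ DT, so R = T + (0, 5) = (49.20, 5.000). On A1, T sits at bearing -90° from R; a 52° counterclockwise sweep puts Z at bearing -38°, so Z = R + 5.0·(cos -38°, sin -38°) = (53.14, 1.922). Then |DZ| = |Z − D| = 53.17.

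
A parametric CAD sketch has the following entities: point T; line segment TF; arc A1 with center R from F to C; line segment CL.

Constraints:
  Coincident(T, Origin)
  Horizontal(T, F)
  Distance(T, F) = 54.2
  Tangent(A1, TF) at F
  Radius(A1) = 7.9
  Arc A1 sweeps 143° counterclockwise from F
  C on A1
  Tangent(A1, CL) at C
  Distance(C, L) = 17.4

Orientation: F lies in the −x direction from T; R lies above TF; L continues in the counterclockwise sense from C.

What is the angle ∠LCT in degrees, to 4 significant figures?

159.0°

On A1, F sits at bearing -90° from R; a 143° counterclockwise sweep puts C at bearing 53°, so C = R + 7.9·(cos 53°, sin 53°) = (-49.45, 14.21). Tangency of A1 to CL means the radius RC is perpendicular to CL, so CL runs along (−sin 53°, cos 53°); with |CL| = 17.4, L = (-63.34, 24.68). Then cos ∠LCT = CL·CT / (|CL||CT|), giving 159.0°.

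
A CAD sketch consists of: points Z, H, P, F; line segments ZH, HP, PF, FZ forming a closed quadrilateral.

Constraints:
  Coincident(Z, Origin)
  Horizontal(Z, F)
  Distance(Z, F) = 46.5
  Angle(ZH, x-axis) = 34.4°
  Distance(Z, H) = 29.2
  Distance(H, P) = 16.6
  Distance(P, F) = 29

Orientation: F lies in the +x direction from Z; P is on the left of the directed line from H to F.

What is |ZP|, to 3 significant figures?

45.7

Checks: |HP| = 16.60 ✓; |PF| = 29.00 ✓.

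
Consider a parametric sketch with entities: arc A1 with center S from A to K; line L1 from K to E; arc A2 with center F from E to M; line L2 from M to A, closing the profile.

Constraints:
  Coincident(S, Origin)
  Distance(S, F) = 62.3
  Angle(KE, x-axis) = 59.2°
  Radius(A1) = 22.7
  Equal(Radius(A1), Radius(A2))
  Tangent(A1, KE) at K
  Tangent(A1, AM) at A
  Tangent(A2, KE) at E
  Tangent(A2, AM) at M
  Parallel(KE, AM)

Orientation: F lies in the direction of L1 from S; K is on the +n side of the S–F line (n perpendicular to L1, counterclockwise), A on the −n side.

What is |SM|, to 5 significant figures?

66.307

The slot axis is L1's direction at 59.2°, so u = (cos 59.2°, sin 59.2°) = (0.51204, 0.85896) and n = (−sin 59.2°, cos 59.2°) = (-0.85896, 0.51204). S is at the origin and F lies 62.3 along u from S, so F = 62.3·u = (31.900, 53.513). Tangency of A1 to both parallel lines with radius 22.7 puts K and A at S ± 22.7·n: K = (-19.498, 11.623), A = (19.498, -11.623). Equal radii place E and M the same way about F: E = F + 22.7·n = (12.402, 65.137), M = F − 22.7·n = (51.399, 41.890). Then |SM| = |M − S| = 66.307.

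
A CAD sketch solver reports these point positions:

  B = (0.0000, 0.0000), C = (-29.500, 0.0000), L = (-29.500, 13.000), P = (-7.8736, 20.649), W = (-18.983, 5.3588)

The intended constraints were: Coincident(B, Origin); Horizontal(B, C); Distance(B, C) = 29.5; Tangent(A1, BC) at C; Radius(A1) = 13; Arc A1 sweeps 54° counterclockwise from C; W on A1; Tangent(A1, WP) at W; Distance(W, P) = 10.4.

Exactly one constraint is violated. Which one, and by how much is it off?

Distance(W, P) = 10.4 — off by 8.50.

B = (0.00, 0.00) ✓; B.y = 0.00, C.y = 0.00 ✓; |BC| = 29.50 ✓; ∠(LC, CB) = 90.00° ✓; |LC| = 13.00 ✓; bearing(L→W) − bearing(L→C) = 54.00° ✓; |LW| = 13.00 ✓; ∠(LW, WP) = 90.00° ✓; |WP| = 18.90 ✗.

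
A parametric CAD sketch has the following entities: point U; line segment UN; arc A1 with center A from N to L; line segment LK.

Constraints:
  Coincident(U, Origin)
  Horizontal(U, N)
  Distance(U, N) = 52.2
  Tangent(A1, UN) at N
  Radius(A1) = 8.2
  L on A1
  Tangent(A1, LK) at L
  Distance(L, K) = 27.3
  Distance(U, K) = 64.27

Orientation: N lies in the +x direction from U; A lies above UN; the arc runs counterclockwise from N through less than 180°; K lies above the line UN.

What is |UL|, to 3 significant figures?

61.0

U is at the origin; UN is horizontal with |UN| = 52.2 and N on the +x side, so N = (52.2, 0.00). The tangent condition forces AN to be normal to UN, so A = N + (0, 8.2) = (52.2, 8.20). Since AL ⟂ LK (tangency), |AK| = √(8.2² + 27.3²) = 28.5 regardless of where L sits on A1. So K lies on both circle(U, 64.27) and circle(A, 28.5); the above-UN intersection is K = (52.8, 36.7). L is the foot of the tangent from K: L = (60.1, 10.4).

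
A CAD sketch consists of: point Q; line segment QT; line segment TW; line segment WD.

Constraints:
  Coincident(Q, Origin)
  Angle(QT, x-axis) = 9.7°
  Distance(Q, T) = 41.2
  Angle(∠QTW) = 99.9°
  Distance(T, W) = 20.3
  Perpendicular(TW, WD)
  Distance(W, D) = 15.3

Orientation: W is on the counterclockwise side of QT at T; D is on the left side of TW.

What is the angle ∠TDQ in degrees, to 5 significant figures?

79.725°

∠QTW = 99.9°, so TW runs at 9.7° + (180° − 99.9°) = 89.800° from the x-axis; with |TW| = 20.3, W = T + 20.3·(cos 89.800°, sin 89.800°) = (40.682, 27.242). The perpendicularity gives WD at right angles to TW; with |WD| = 15.3 on the left of TW, D = W + 15.3·(-0.99999, 0.0034907) = (25.382, 27.295). Then cos ∠TDQ = DT·DQ / (|DT||DQ|), giving 79.725°.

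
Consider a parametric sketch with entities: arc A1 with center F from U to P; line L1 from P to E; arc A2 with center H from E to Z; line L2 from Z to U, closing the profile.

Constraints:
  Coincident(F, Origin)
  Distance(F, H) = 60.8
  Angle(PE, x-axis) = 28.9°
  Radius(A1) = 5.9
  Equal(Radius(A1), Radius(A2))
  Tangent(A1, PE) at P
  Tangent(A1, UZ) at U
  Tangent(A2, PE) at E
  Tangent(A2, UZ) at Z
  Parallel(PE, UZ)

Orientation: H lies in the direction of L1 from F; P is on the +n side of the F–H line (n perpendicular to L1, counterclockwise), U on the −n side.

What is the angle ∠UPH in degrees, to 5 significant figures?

84.457°

F is at the origin and H lies 60.8 along u from F, so H = 60.8·u = (53.228, 29.384). Tangency of A1 to both parallel lines with radius 5.9 puts P and U at F ± 5.9·n: P = (-2.8514, 5.1652), U = (2.8514, -5.1652). Then cos ∠UPH = PU·PH / (|PU||PH|), giving 84.457°.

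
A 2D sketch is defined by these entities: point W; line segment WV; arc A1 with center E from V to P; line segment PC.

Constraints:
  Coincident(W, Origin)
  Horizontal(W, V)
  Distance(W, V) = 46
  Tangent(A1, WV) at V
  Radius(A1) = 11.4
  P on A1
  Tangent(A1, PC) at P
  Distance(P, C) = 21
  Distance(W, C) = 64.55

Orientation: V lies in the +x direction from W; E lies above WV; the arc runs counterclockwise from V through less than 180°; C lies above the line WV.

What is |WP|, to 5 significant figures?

58.700

Checks: W = (0.00, 0.00) ✓; |EP| = 11.40 ✓; ∠(EP, PC) = 90.00° ✓; |PC| = 21.00 ✓; |WC| = 64.55 ✓.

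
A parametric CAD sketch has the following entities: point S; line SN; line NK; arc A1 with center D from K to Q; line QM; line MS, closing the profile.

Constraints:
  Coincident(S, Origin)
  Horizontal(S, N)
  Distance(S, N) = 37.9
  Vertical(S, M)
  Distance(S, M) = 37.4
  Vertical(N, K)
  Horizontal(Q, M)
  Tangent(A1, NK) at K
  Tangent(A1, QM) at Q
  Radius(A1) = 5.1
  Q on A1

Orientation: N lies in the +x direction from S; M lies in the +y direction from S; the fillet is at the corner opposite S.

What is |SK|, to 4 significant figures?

49.80

S is at the origin; S and N share the same y with |SN| = 37.9 and N on the +x side, so N = (37.90, 0.000). SM is vertical with |SM| = 37.4 and M on the +y side, so M = (0.000, 37.40). The virtual corner opposite S is at (37.90, 37.40). Tangency of A1 to NK means the radius DK is perpendicular to NK and the tangent condition forces DQ to be normal to QM, with radius 5.1, so the center D sits 5.1 in from both sides at D = (32.80, 32.30). That places the tangent points at K = (37.90, 32.30) on NK and Q = (32.80, 37.40) on QM. Then |SK| = |K − S| = 49.80.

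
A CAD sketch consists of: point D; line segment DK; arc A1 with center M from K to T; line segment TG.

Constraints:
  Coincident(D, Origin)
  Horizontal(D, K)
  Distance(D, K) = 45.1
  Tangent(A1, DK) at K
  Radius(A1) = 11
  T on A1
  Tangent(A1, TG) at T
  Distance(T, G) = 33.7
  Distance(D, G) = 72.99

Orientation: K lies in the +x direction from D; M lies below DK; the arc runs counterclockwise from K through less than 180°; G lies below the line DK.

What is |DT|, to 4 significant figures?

40.88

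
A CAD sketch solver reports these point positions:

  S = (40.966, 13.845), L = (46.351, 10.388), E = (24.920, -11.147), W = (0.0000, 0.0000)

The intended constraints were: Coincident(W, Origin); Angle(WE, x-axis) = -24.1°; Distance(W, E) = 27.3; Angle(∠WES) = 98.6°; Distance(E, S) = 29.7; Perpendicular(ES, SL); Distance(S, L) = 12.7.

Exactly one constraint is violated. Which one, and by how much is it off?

Distance(S, L) = 12.7 — off by 6.30.

W = (0.00, 0.00) ✓; WE at -24.10° ✓; |WE| = 27.30 ✓; ∠WES = 98.60° ✓; |ES| = 29.70 ✓; ∠(ES, SL) = 90.00° ✓; |SL| = 6.399 ✗.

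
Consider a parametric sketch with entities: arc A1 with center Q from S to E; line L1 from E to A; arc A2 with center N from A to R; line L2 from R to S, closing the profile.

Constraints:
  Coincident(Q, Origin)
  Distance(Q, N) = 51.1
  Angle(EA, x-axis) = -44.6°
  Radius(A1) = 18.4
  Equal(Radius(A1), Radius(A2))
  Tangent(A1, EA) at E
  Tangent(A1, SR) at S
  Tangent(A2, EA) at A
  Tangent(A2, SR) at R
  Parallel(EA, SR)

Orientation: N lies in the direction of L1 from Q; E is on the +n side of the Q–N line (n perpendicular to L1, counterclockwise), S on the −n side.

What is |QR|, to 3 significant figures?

54.3

The slot axis is L1's direction at -44.6°, so u = (cos -44.6°, sin -44.6°) = (0.712, -0.702) and n = (−sin -44.6°, cos -44.6°) = (0.702, 0.712). Q is at the origin and N lies 51.1 along u from Q, so N = 51.1·u = (36.4, -35.9). Tangency of A1 to both parallel lines with radius 18.4 puts E and S at Q ± 18.4·n: E = (12.9, 13.1), S = (-12.9, -13.1). Equal radii place A and R the same way about N: A = N + 18.4·n = (49.3, -22.8), R = N − 18.4·n = (23.5, -49.0). Then |QR| = |R − Q| = 54.3.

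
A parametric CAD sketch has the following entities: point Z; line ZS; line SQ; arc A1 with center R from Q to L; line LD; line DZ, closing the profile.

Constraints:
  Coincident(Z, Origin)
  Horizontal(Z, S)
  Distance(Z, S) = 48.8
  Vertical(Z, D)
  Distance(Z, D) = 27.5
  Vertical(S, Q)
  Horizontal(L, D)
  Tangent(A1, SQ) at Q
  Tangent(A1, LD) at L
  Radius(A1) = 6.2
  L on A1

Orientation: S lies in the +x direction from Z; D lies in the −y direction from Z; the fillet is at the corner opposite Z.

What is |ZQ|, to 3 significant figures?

53.2

Z is at the origin; Z and S share the same y with |ZS| = 48.8 and S on the +x side, so S = (48.8, 0.00). ZD is vertical with |ZD| = 27.5 and D on the −y side, so D = (0.00, -27.5). The virtual corner opposite Z is at (48.8, -27.5). A1 meets SQ tangentially, so RQ is at right angles to SQ and tangency of A1 to LD means the radius RL is perpendicular to LD, with radius 6.2, so the center R sits 6.2 in from both sides at R = (42.6, -21.3). That places the tangent points at Q = (48.8, -21.3) on SQ and L = (42.6, -27.5) on LD. Then |ZQ| = |Q − Z| = 53.2.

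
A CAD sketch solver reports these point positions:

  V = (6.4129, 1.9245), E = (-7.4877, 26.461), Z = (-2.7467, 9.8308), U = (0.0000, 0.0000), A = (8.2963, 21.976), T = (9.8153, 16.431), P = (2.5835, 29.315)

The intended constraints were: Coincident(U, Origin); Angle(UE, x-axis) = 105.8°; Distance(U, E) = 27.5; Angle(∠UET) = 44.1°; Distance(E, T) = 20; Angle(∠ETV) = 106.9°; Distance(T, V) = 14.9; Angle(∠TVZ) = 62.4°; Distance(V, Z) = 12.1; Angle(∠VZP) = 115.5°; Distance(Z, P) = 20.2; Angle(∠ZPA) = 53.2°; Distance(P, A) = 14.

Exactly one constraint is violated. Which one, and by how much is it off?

Distance(P, A) = 14 — off by 4.70.

U = (0.00, 0.00) ✓; UE at 105.8° ✓; |UE| = 27.50 ✓; ∠UET = 44.10° ✓; |ET| = 20.00 ✓; ∠ETV = 106.9° ✓; |TV| = 14.90 ✓; ∠TVZ = 62.40° ✓; |VZ| = 12.10 ✓; ∠VZP = 115.5° ✓; |ZP| = 20.20 ✓; ∠ZPA = 53.20° ✓; |PA| = 9.300 ✗.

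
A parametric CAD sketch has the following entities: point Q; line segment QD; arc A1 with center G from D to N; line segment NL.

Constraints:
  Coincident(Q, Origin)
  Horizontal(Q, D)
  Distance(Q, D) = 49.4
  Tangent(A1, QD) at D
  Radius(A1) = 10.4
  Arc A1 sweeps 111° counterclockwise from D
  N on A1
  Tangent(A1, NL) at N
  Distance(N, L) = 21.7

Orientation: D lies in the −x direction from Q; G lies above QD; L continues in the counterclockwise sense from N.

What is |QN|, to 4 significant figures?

42.13

Q is at the origin; QD is horizontal with |QD| = 49.4 and D on the −x side, so D = (-49.40, 0.000). Since A1 is tangent to QD there, GD ⟂ QD, so G = D + (0, 10.4) = (-49.40, 10.40). On A1, D sits at bearing -90° from G; a 111° counterclockwise sweep puts N at bearing 21°, so N = G + 10.4·(cos 21°, sin 21°) = (-39.69, 14.13). Then |QN| = |N − Q| = 42.13.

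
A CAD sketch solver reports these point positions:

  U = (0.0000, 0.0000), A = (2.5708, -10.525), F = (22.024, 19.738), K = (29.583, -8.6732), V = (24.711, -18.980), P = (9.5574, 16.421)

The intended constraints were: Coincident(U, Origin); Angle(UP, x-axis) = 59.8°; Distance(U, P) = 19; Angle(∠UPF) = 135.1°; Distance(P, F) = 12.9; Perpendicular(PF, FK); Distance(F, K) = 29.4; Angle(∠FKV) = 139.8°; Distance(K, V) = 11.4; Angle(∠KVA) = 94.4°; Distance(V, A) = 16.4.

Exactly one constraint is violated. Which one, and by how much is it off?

Distance(V, A) = 16.4 — off by 7.30.

U = (0.00, 0.00) ✓; UP at 59.80° ✓; |UP| = 19.00 ✓; ∠UPF = 135.1° ✓; |PF| = 12.90 ✓; ∠(PF, FK) = 90.00° ✓; |FK| = 29.40 ✓; ∠FKV = 139.8° ✓; |KV| = 11.40 ✓; ∠KVA = 94.40° ✓; |VA| = 23.70 ✗.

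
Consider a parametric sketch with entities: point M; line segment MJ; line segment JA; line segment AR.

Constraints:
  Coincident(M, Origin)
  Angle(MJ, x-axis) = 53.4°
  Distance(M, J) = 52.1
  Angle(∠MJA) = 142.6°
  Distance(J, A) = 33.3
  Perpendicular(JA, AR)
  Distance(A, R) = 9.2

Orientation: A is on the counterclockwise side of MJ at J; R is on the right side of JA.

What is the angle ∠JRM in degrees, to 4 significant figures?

13.23°

M is at the origin; MJ runs at 53.4° with length 52.1, so J = 52.1·(cos 53.4°, sin 53.4°) = (31.06, 41.83). ∠MJA = 142.6°, so JA runs at 53.4° + (180° − 142.6°) = 90.80° from the x-axis; with |JA| = 33.3, A = J + 33.3·(cos 90.80°, sin 90.80°) = (30.60, 75.12). JA is perpendicular to AR; with |AR| = 9.2 on the right of JA, R = A + 9.2·(0.9999, 0.01396) = (39.80, 75.25). Then cos ∠JRM = RJ·RM / (|RJ||RM|), giving 13.23°.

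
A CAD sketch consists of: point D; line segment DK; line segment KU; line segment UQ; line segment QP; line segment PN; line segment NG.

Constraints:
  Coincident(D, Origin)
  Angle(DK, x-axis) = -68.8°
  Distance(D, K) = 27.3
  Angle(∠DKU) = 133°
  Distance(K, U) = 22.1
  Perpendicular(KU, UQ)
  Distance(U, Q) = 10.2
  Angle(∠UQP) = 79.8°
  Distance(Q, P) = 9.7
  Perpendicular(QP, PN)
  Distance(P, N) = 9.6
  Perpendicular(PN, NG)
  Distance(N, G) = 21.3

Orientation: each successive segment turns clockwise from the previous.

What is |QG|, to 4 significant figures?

15.06

D is at the origin; DK runs at -68.8° with length 27.3, so K = (9.872, -25.45). ∠DKU = 133.0° gives KU at -115.8° from the x-axis; with |KU| = 22.1, U = (0.2537, -45.35). KU ⟂ UQ, so UQ runs at 154.2°; with |UQ| = 10.2, Q = (-8.930, -40.91). ∠UQP = 79.8° gives QP at 54.00° from the x-axis; with |QP| = 9.7, P = (-3.228, -33.06). QP is perpendicular to PN, so PN runs at -36.00°; with |PN| = 9.6, N = (4.539, -38.71). PN ⟂ NG, so NG runs at -126.0°; with |NG| = 21.3, G = (-7.981, -55.94). Then |QG| = |G − Q| = 15.06.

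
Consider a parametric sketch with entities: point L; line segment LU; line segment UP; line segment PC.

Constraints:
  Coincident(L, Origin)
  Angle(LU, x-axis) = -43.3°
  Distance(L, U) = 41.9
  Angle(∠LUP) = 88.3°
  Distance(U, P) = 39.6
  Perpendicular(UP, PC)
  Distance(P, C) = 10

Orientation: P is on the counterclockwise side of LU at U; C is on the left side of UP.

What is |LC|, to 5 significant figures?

49.877

L is at the origin; LU runs at -43.3° with length 41.9, so U = 41.9·(cos -43.3°, sin -43.3°) = (30.494, -28.736). ∠LUP = 88.3°, so UP runs at -43.3° + (180° − 88.3°) = 48.400° from the x-axis; with |UP| = 39.6, P = U + 39.6·(cos 48.400°, sin 48.400°) = (56.785, 0.87702). UP ⟂ PC; with |PC| = 10.0 on the left of UP, C = P + 10.0·(-0.74780, 0.66393) = (49.307, 7.5163). Then |LC| = |C − L| = 49.877.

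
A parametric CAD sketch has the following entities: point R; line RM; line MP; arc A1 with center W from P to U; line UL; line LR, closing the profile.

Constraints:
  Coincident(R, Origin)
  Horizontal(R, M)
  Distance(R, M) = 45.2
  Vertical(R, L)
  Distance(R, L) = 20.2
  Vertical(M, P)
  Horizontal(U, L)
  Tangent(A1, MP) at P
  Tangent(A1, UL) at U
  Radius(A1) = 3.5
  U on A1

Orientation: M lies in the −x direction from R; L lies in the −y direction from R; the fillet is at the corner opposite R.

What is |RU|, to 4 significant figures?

46.33

R is at the origin; RM is horizontal with |RM| = 45.2 and M on the −x side, so M = (-45.20, 0.000). R and L share the same x with |RL| = 20.2 and L on the −y side, so L = (0.000, -20.20). The virtual corner opposite R is at (-45.20, -20.20). The tangent condition forces WP to be normal to MP and since A1 is tangent to UL there, WU ⟂ UL, with radius 3.5, so the center W sits 3.5 in from both sides at W = (-41.70, -16.70). That places the tangent points at P = (-45.20, -16.70) on MP and U = (-41.70, -20.20) on UL. Then |RU| = |U − R| = 46.33.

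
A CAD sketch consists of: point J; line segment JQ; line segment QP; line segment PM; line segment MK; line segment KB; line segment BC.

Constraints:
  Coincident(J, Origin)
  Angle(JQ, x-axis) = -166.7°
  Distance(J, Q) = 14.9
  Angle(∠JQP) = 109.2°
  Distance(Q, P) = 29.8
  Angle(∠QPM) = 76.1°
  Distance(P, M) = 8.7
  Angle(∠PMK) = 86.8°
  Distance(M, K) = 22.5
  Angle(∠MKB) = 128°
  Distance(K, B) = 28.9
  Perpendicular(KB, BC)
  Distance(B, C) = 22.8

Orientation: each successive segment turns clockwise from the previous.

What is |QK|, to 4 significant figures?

6.469

J is at the origin; JQ runs at -166.7° with length 14.9, so Q = (-14.50, -3.428). ∠JQP = 109.2° gives QP at 122.5° from the x-axis; with |QP| = 29.8, P = (-30.51, 21.71). ∠QPM = 76.1° gives PM at 18.60° from the x-axis; with |PM| = 8.7, M = (-22.27, 24.48). ∠PMK = 86.8° gives MK at -74.60° from the x-axis; with |MK| = 22.5, K = (-16.29, 2.788). Then |QK| = |K − Q| = 6.469.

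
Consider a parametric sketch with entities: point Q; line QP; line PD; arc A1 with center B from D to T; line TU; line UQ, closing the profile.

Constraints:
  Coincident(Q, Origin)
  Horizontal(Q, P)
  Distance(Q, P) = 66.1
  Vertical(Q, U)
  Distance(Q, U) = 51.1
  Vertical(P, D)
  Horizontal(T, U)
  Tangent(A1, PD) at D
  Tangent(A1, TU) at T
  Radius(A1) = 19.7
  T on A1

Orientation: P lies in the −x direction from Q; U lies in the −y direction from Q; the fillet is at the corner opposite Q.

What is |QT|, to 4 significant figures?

69.02

The virtual corner opposite Q is at (-66.10, -51.10). A1 meets PD tangentially, so BD is at right angles to PD and A1 meets TU tangentially, so BT is at right angles to TU, with radius 19.7, so the center B sits 19.7 in from both sides at B = (-46.40, -31.40). That places the tangent points at D = (-66.10, -31.40) on PD and T = (-46.40, -51.10) on TU. Then |QT| = |T − Q| = 69.02.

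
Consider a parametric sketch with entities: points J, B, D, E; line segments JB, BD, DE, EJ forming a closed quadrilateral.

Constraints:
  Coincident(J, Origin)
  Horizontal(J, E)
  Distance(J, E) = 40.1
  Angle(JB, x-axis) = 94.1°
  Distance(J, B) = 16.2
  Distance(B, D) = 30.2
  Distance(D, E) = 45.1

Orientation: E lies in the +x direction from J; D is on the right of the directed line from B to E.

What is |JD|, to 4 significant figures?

14.27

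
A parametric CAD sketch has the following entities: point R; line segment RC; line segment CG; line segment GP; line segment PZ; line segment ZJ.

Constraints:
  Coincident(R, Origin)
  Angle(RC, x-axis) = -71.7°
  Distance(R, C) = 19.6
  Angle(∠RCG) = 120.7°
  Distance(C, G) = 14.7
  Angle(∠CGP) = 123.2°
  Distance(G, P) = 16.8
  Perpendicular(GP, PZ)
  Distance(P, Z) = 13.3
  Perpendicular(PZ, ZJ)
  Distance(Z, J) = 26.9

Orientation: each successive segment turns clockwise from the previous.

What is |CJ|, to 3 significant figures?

2.28

The perpendicularity gives PZ at right angles to GP, so PZ runs at 82.2°; with |PZ| = 13.3, Z = (-18.3, -14.2). PZ ⟂ ZJ, so ZJ runs at -7.80°; with |ZJ| = 26.9, J = (8.32, -17.9). Then |CJ| = |J − C| = 2.28.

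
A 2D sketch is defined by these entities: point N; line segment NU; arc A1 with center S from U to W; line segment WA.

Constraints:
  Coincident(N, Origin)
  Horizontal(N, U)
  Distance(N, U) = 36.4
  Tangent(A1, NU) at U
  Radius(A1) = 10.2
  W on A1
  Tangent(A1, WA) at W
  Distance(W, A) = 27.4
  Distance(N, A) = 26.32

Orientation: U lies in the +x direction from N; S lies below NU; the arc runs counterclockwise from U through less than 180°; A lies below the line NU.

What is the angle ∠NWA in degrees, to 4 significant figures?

55.62°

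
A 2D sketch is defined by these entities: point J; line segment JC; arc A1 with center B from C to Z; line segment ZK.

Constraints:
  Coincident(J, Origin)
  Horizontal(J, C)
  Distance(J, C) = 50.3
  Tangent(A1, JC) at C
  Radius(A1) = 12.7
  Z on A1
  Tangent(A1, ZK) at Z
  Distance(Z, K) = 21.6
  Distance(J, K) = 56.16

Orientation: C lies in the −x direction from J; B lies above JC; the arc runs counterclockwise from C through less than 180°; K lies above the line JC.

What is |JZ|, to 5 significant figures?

40.946

Checks: |BZ| = 12.70 ✓; ∠(BZ, ZK) = 90.00° ✓; |ZK| = 21.60 ✓; |JK| = 56.16 ✓.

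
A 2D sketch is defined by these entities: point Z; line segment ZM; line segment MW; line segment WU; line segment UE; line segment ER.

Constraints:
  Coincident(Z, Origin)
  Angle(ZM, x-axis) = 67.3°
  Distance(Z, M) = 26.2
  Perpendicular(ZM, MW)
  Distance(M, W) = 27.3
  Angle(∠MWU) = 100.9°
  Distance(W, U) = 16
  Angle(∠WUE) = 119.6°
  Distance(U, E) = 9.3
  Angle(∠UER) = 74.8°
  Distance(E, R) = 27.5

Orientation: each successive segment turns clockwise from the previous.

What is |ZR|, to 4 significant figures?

31.49

Z is at the origin; ZM runs at 67.3° with length 26.2, so M = (10.11, 24.17). The perpendicularity gives MW at right angles to ZM, so MW runs at -22.70°; with |MW| = 27.3, W = (35.30, 13.64). ∠MWU = 100.9° gives WU at -101.8° from the x-axis; with |WU| = 16.0, U = (32.02, -2.027). ∠WUE = 119.6° gives UE at -162.2° from the x-axis; with |UE| = 9.3, E = (23.17, -4.870). ∠UER = 74.8° gives ER at 92.60° from the x-axis; with |ER| = 27.5, R = (21.92, 22.60). Then |ZR| = |R − Z| = 31.49.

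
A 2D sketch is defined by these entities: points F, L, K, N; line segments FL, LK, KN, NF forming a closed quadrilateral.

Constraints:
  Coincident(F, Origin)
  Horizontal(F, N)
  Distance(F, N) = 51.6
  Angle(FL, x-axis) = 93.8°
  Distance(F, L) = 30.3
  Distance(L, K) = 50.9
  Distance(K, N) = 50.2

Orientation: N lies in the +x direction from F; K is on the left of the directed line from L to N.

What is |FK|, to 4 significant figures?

67.09

Checks: |LK| = 50.90 ✓; |KN| = 50.20 ✓.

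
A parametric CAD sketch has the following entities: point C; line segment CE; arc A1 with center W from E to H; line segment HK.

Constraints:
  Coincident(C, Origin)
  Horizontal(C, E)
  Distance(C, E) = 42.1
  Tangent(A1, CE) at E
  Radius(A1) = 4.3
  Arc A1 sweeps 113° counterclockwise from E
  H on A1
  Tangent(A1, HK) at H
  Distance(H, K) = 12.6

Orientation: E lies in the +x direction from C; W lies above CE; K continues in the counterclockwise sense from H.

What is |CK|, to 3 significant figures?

44.7

C is at the origin; C and E share the same y with |CE| = 42.1 and E on the +x side, so E = (42.1, 0.00). A1 meets CE tangentially, so WE is at right angles to CE, so W = E + (0, 4.3) = (42.1, 4.30). On A1, E sits at bearing -90° from W; a 113° counterclockwise sweep puts H at bearing 23°, so H = W + 4.3·(cos 23°, sin 23°) = (46.1, 5.98). Since A1 is tangent to HK there, WH ⟂ HK, so HK runs along (−sin 23°, cos 23°); with |HK| = 12.6, K = (41.1, 17.6). Then |CK| = |K − C| = 44.7.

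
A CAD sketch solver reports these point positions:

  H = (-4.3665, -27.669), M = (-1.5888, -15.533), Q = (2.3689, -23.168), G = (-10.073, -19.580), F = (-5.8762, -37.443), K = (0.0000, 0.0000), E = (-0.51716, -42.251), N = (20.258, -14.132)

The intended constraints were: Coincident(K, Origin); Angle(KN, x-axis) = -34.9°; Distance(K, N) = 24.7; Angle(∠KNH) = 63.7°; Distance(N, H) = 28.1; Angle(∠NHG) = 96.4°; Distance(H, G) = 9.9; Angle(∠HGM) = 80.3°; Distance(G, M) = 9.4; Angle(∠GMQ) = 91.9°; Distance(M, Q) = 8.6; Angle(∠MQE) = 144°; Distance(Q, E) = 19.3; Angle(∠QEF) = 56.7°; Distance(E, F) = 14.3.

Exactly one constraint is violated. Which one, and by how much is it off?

Distance(E, F) = 14.3 — off by 7.10.

K = (0.00, 0.00) ✓; KN at -34.90° ✓; |KN| = 24.70 ✓; ∠KNH = 63.70° ✓; |NH| = 28.10 ✓; ∠NHG = 96.40° ✓; |HG| = 9.899 ✓; ∠HGM = 80.30° ✓; |GM| = 9.400 ✓; ∠GMQ = 91.90° ✓; |MQ| = 8.600 ✓; ∠MQE = 144.0° ✓; |QE| = 19.30 ✓; ∠QEF = 56.70° ✓; |EF| = 7.200 ✗.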